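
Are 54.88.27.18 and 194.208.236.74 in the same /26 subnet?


Mask: 255.255.255.192
54.88.27.18 AND mask = 54.88.27.0
194.208.236.74 AND mask = 194.208.236.64
No, different subnets (54.88.27.0 vs 194.208.236.64)


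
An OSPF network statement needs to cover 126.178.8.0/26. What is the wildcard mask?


Subnet mask: 255.255.255.192
Wildcard = 255.255.255.255 - subnet mask
255 - 255 = 0
255 - 255 = 0
255 - 255 = 0
255 - 192 = 63
Wildcard: 0.0.0.63


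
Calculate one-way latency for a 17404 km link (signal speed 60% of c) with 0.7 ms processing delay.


Speed = 0.6 * 3e5 km/s = 180000 km/s
Propagation delay = 17404 / 180000 = 0.0967 s = 96.6889 ms
Processing delay = 0.7 ms
Total one-way latency = 97.3889 ms


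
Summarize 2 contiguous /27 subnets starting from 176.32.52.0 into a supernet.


Original prefix: /27
Number of subnets: 2 = 2^1
New prefix = 27 - 1 = 26
Supernet: 176.32.52.0/26


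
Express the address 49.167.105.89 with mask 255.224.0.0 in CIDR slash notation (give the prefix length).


Binary: 11111111.11100000.00000000.00000000
Count leading 1s
Prefix: /11


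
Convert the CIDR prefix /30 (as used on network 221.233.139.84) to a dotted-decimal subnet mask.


/30 means 30 network bits, 2 host bits
Binary: 11111111111111111111111111111100
Mask: 255.255.255.252


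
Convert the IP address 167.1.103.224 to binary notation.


167 = 10100111
1 = 00000001
103 = 01100111
224 = 11100000
Binary: 10100111.00000001.01100111.11100000


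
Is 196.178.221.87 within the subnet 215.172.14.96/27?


Subnet network: 215.172.14.96
Test IP AND mask: 196.178.221.64
No, 196.178.221.87 is not in 215.172.14.96/27


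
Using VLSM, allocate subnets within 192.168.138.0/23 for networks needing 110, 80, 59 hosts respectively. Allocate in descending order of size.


110 hosts -> /25 (126 usable): 192.168.138.0/25
80 hosts -> /25 (126 usable): 192.168.138.128/25
59 hosts -> /26 (62 usable): 192.168.139.0/26
Allocation: 192.168.138.0/25 (110 hosts, 126 usable); 192.168.138.128/25 (80 hosts, 126 usable); 192.168.139.0/26 (59 hosts, 62 usable)


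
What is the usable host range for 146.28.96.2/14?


Network: 146.28.0.0
Broadcast: 146.31.255.255
First usable = network + 1
Last usable = broadcast - 1
Range: 146.28.0.1 to 146.31.255.254


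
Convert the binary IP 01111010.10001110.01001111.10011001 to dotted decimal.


01111010 = 122
10001110 = 142
01001111 = 79
10011001 = 153
IP: 122.142.79.153


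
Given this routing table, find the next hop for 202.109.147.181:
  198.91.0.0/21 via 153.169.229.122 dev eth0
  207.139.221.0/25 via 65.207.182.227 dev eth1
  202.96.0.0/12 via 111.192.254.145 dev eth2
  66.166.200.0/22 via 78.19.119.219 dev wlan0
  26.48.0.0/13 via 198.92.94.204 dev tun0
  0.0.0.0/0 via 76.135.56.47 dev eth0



Longest prefix match for 202.109.147.181:
  /21 198.91.0.0: no
  /25 207.139.221.0: no
  /12 202.96.0.0: MATCH
  /22 66.166.200.0: no
  /13 26.48.0.0: no
  /0 0.0.0.0: MATCH
Selected: next-hop 111.192.254.145 via eth2 (matched /12)


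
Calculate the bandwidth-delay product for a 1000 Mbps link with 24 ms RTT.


BDP = bandwidth * RTT
= 1000 Mbps * 24 ms
= 1000 * 1e6 * 24 / 1000 bits
= 24000000 bits
= 3000000 bytes
= 2929.6875 KB
BDP = 24000000 bits (3000000 bytes)


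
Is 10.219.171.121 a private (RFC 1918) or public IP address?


RFC 1918 private ranges:
  10.0.0.0/8 (10.0.0.0 - 10.255.255.255)
  172.16.0.0/12 (172.16.0.0 - 172.31.255.255)
  192.168.0.0/16 (192.168.0.0 - 192.168.255.255)
Private (in 10.0.0.0/8)


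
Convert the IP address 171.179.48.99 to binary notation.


171 = 10101011
179 = 10110011
48 = 00110000
99 = 01100011
Binary: 10101011.10110011.00110000.01100011


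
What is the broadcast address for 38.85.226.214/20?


Network: 38.85.224.0/20
Host bits = 12
Set all host bits to 1:
Broadcast: 38.85.239.255


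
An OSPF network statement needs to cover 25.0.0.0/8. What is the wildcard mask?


Subnet mask: 255.0.0.0
Wildcard = 255.255.255.255 - subnet mask
255 - 255 = 0
255 - 0 = 255
255 - 0 = 255
255 - 0 = 255
Wildcard: 0.255.255.255


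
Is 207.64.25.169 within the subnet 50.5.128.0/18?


Subnet network: 50.5.128.0
Test IP AND mask: 207.64.0.0
No, 207.64.25.169 is not in 50.5.128.0/18


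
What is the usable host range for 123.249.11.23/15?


Network: 123.248.0.0
Broadcast: 123.249.255.255
First usable = network + 1
Last usable = broadcast - 1
Range: 123.248.0.1 to 123.249.255.254


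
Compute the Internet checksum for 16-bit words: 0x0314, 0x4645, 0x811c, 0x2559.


Sum all words (with carry folding):
+ 0x0314 = 0x0314
+ 0x4645 = 0x4959
+ 0x811c = 0xca75
+ 0x2559 = 0xefce
One's complement: ~0xefce
Checksum = 0x1031


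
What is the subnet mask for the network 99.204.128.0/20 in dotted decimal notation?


/20 means 20 network bits, 12 host bits
Binary: 11111111111111111111000000000000
Mask: 255.255.240.0


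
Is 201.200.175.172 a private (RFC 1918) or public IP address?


RFC 1918 private ranges:
  10.0.0.0/8 (10.0.0.0 - 10.255.255.255)
  172.16.0.0/12 (172.16.0.0 - 172.31.255.255)
  192.168.0.0/16 (192.168.0.0 - 192.168.255.255)
Public (not in any RFC 1918 range)


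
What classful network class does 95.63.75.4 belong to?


First octet: 95
Binary: 01011111
0xxxxxxx -> Class A (1-126)
Class A, default mask 255.0.0.0 (/8)


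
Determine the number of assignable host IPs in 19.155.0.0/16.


Host bits = 32 - 16 = 16
Total addresses = 2^16 = 65536
Usable = total - 2 (network and broadcast)
Usable hosts: 65534


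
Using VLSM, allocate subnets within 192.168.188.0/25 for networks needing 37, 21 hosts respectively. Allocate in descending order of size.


37 hosts -> /26 (62 usable): 192.168.188.0/26
21 hosts -> /27 (30 usable): 192.168.188.64/27
Allocation: 192.168.188.0/26 (37 hosts, 62 usable); 192.168.188.64/27 (21 hosts, 30 usable)


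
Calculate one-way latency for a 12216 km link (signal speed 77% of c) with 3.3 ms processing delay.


Speed = 0.77 * 3e5 km/s = 231000 km/s
Propagation delay = 12216 / 231000 = 0.0529 s = 52.8831 ms
Processing delay = 3.3 ms
Total one-way latency = 56.1831 ms


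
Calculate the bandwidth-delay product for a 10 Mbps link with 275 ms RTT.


BDP = bandwidth * RTT
= 10 Mbps * 275 ms
= 10 * 1e6 * 275 / 1000 bits
= 2750000 bits
= 343750 bytes
= 335.6934 KB
BDP = 2750000 bits (343750 bytes)


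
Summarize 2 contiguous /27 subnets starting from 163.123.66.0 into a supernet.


Original prefix: /27
Number of subnets: 2 = 2^1
New prefix = 27 - 1 = 26
Supernet: 163.123.66.0/26


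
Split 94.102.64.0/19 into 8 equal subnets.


New prefix = 19 + 3 = 22
Each subnet has 1024 addresses
  94.102.64.0/22
  94.102.68.0/22
  94.102.72.0/22
  94.102.76.0/22
  94.102.80.0/22
  94.102.84.0/22
  94.102.88.0/22
  94.102.92.0/22
Subnets: 94.102.64.0/22, 94.102.68.0/22, 94.102.72.0/22, 94.102.76.0/22, 94.102.80.0/22, 94.102.84.0/22, 94.102.88.0/22, 94.102.92.0/22


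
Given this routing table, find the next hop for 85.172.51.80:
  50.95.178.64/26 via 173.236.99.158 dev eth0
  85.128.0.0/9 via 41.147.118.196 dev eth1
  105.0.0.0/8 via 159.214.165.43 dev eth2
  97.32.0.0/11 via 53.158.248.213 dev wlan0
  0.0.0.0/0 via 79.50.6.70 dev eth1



Longest prefix match for 85.172.51.80:
  /26 50.95.178.64: no
  /9 85.128.0.0: MATCH
  /8 105.0.0.0: no
  /11 97.32.0.0: no
  /0 0.0.0.0: MATCH
Selected: next-hop 41.147.118.196 via eth1 (matched /9)


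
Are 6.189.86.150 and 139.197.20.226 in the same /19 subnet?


Mask: 255.255.224.0
6.189.86.150 AND mask = 6.189.64.0
139.197.20.226 AND mask = 139.197.0.0
No, different subnets (6.189.64.0 vs 139.197.0.0)


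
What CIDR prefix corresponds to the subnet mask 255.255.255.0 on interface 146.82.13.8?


Binary: 11111111.11111111.11111111.00000000
Count leading 1s
Prefix: /24


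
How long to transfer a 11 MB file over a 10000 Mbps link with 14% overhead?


Effective throughput = 10000 * (1 - 14/100) = 8600 Mbps
File size in Mb = 11 * 8 = 88 Mb
Time = 88 / 8600
Time = 0.0102 seconds


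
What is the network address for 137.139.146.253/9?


IP:   10001001.10001011.10010010.11111101
Mask: 11111111.10000000.00000000.00000000
AND operation:
Net:  10001001.10000000.00000000.00000000
Network: 137.128.0.0/9


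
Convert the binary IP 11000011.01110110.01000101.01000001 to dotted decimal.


11000011 = 195
01110110 = 118
01000101 = 69
01000001 = 65
IP: 195.118.69.65


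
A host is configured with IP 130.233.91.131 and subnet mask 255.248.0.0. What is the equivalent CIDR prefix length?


Binary: 11111111.11111000.00000000.00000000
Count leading 1s
Prefix: /13


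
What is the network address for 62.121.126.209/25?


IP:   00111110.01111001.01111110.11010001
Mask: 11111111.11111111.11111111.10000000
AND operation:
Net:  00111110.01111001.01111110.10000000
Network: 62.121.126.128/25


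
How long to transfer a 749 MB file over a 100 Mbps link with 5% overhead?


Effective throughput = 100 * (1 - 5/100) = 95 Mbps
File size in Mb = 749 * 8 = 5992 Mb
Time = 5992 / 95
Time = 63.0737 seconds


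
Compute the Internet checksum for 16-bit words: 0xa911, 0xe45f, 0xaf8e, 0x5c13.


Sum all words (with carry folding):
+ 0xa911 = 0xa911
+ 0xe45f = 0x8d71
+ 0xaf8e = 0x3d00
+ 0x5c13 = 0x9913
One's complement: ~0x9913
Checksum = 0x66ec


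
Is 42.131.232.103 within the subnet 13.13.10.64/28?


Subnet network: 13.13.10.64
Test IP AND mask: 42.131.232.96
No, 42.131.232.103 is not in 13.13.10.64/28


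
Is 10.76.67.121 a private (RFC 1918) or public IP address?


RFC 1918 private ranges:
  10.0.0.0/8 (10.0.0.0 - 10.255.255.255)
  172.16.0.0/12 (172.16.0.0 - 172.31.255.255)
  192.168.0.0/16 (192.168.0.0 - 192.168.255.255)
Private (in 10.0.0.0/8)


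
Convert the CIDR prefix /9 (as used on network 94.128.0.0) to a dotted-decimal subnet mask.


/9 means 9 network bits, 23 host bits
Binary: 11111111100000000000000000000000
Mask: 255.128.0.0


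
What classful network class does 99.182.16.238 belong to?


First octet: 99
Binary: 01100011
0xxxxxxx -> Class A (1-126)
Class A, default mask 255.0.0.0 (/8)


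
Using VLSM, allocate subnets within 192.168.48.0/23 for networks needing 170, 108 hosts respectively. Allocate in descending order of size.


170 hosts -> /24 (254 usable): 192.168.48.0/24
108 hosts -> /25 (126 usable): 192.168.49.0/25
Allocation: 192.168.48.0/24 (170 hosts, 254 usable); 192.168.49.0/25 (108 hosts, 126 usable)


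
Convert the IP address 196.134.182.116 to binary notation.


196 = 11000100
134 = 10000110
182 = 10110110
116 = 01110100
Binary: 11000100.10000110.10110110.01110100


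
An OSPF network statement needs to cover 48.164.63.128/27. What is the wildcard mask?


Subnet mask: 255.255.255.224
Wildcard = 255.255.255.255 - subnet mask
255 - 255 = 0
255 - 255 = 0
255 - 255 = 0
255 - 224 = 31
Wildcard: 0.0.0.31


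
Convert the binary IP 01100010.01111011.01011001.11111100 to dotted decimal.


01100010 = 98
01111011 = 123
01011001 = 89
11111100 = 252
IP: 98.123.89.252


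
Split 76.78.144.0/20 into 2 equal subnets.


New prefix = 20 + 1 = 21
Each subnet has 2048 addresses
  76.78.144.0/21
  76.78.152.0/21
Subnets: 76.78.144.0/21, 76.78.152.0/21


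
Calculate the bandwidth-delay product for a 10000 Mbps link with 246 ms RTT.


BDP = bandwidth * RTT
= 10000 Mbps * 246 ms
= 10000 * 1e6 * 246 / 1000 bits
= 2460000000 bits
= 307500000 bytes
= 300292.9688 KB
BDP = 2460000000 bits (307500000 bytes)


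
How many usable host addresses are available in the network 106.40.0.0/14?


Host bits = 32 - 14 = 18
Total addresses = 2^18 = 262144
Usable = total - 2 (network and broadcast)
Usable hosts: 262142


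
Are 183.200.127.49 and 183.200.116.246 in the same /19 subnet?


Mask: 255.255.224.0
183.200.127.49 AND mask = 183.200.96.0
183.200.116.246 AND mask = 183.200.96.0
Yes, same subnet (183.200.96.0)


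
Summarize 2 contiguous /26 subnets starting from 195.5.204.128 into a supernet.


Original prefix: /26
Number of subnets: 2 = 2^1
New prefix = 26 - 1 = 25
Supernet: 195.5.204.128/25


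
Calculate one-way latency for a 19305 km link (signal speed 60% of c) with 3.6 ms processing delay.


Speed = 0.6 * 3e5 km/s = 180000 km/s
Propagation delay = 19305 / 180000 = 0.1072 s = 107.25 ms
Processing delay = 3.6 ms
Total one-way latency = 110.85 ms


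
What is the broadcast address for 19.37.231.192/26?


Network: 19.37.231.192/26
Host bits = 6
Set all host bits to 1:
Broadcast: 19.37.231.255


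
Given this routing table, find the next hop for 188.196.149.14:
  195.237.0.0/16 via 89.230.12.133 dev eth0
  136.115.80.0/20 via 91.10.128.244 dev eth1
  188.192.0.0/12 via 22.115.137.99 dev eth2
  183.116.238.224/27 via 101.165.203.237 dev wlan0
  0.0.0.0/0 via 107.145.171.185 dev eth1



Longest prefix match for 188.196.149.14:
  /16 195.237.0.0: no
  /20 136.115.80.0: no
  /12 188.192.0.0: MATCH
  /27 183.116.238.224: no
  /0 0.0.0.0: MATCH
Selected: next-hop 22.115.137.99 via eth2 (matched /12)


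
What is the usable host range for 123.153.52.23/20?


Network: 123.153.48.0
Broadcast: 123.153.63.255
First usable = network + 1
Last usable = broadcast - 1
Range: 123.153.48.1 to 123.153.63.254


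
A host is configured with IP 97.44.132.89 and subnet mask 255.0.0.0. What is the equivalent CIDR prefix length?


Binary: 11111111.00000000.00000000.00000000
Count leading 1s
Prefix: /8


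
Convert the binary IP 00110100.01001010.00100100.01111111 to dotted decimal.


00110100 = 52
01001010 = 74
00100100 = 36
01111111 = 127
IP: 52.74.36.127


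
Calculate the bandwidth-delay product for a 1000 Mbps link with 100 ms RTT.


BDP = bandwidth * RTT
= 1000 Mbps * 100 ms
= 1000 * 1e6 * 100 / 1000 bits
= 100000000 bits
= 12500000 bytes
= 12207.0312 KB
BDP = 100000000 bits (12500000 bytes)


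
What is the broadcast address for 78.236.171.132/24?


Network: 78.236.171.0/24
Host bits = 8
Set all host bits to 1:
Broadcast: 78.236.171.255


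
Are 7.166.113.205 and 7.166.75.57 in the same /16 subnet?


Mask: 255.255.0.0
7.166.113.205 AND mask = 7.166.0.0
7.166.75.57 AND mask = 7.166.0.0
Yes, same subnet (7.166.0.0)


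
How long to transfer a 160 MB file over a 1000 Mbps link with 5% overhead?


Effective throughput = 1000 * (1 - 5/100) = 950 Mbps
File size in Mb = 160 * 8 = 1280 Mb
Time = 1280 / 950
Time = 1.3474 seconds


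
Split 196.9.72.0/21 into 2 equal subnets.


New prefix = 21 + 1 = 22
Each subnet has 1024 addresses
  196.9.72.0/22
  196.9.76.0/22
Subnets: 196.9.72.0/22, 196.9.76.0/22


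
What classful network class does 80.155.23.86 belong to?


First octet: 80
Binary: 01010000
0xxxxxxx -> Class A (1-126)
Class A, default mask 255.0.0.0 (/8)


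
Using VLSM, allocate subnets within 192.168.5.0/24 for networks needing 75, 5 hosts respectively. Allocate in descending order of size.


75 hosts -> /25 (126 usable): 192.168.5.0/25
5 hosts -> /29 (6 usable): 192.168.5.128/29
Allocation: 192.168.5.0/25 (75 hosts, 126 usable); 192.168.5.128/29 (5 hosts, 6 usable)


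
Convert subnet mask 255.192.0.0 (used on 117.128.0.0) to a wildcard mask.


Subnet mask: 255.192.0.0
Wildcard = 255.255.255.255 - subnet mask
255 - 255 = 0
255 - 192 = 63
255 - 0 = 255
255 - 0 = 255
Wildcard: 0.63.255.255


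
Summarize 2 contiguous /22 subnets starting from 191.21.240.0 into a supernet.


Original prefix: /22
Number of subnets: 2 = 2^1
New prefix = 22 - 1 = 21
Supernet: 191.21.240.0/21


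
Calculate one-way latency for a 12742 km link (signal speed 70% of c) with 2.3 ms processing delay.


Speed = 0.7 * 3e5 km/s = 210000 km/s
Propagation delay = 12742 / 210000 = 0.0607 s = 60.6762 ms
Processing delay = 2.3 ms
Total one-way latency = 62.9762 ms


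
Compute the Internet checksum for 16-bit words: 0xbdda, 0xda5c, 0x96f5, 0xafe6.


Sum all words (with carry folding):
+ 0xbdda = 0xbdda
+ 0xda5c = 0x9837
+ 0x96f5 = 0x2f2d
+ 0xafe6 = 0xdf13
One's complement: ~0xdf13
Checksum = 0x20ec


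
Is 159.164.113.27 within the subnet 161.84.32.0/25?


Subnet network: 161.84.32.0
Test IP AND mask: 159.164.113.0
No, 159.164.113.27 is not in 161.84.32.0/25


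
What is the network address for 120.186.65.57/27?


IP:   01111000.10111010.01000001.00111001
Mask: 11111111.11111111.11111111.11100000
AND operation:
Net:  01111000.10111010.01000001.00100000
Network: 120.186.65.32/27


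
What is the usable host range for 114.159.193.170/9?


Network: 114.128.0.0
Broadcast: 114.255.255.255
First usable = network + 1
Last usable = broadcast - 1
Range: 114.128.0.1 to 114.255.255.254


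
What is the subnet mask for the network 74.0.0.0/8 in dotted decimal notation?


/8 means 8 network bits, 24 host bits
Binary: 11111111000000000000000000000000
Mask: 255.0.0.0


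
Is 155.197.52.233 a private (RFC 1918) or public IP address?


RFC 1918 private ranges:
  10.0.0.0/8 (10.0.0.0 - 10.255.255.255)
  172.16.0.0/12 (172.16.0.0 - 172.31.255.255)
  192.168.0.0/16 (192.168.0.0 - 192.168.255.255)
Public (not in any RFC 1918 range)


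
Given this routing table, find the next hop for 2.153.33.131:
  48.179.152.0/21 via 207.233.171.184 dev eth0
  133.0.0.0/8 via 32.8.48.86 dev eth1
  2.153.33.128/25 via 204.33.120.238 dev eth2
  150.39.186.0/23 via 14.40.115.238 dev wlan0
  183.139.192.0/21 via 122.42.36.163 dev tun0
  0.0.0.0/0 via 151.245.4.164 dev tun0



Longest prefix match for 2.153.33.131:
  /21 48.179.152.0: no
  /8 133.0.0.0: no
  /25 2.153.33.128: MATCH
  /23 150.39.186.0: no
  /21 183.139.192.0: no
  /0 0.0.0.0: MATCH
Selected: next-hop 204.33.120.238 via eth2 (matched /25)


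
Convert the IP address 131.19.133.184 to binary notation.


131 = 10000011
19 = 00010011
133 = 10000101
184 = 10111000
Binary: 10000011.00010011.10000101.10111000


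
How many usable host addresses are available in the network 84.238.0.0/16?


Host bits = 32 - 16 = 16
Total addresses = 2^16 = 65536
Usable = total - 2 (network and broadcast)
Usable hosts: 65534


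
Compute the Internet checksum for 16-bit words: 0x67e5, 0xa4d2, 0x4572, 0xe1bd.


Sum all words (with carry folding):
+ 0x67e5 = 0x67e5
+ 0xa4d2 = 0x0cb8
+ 0x4572 = 0x522a
+ 0xe1bd = 0x33e8
One's complement: ~0x33e8
Checksum = 0xcc17


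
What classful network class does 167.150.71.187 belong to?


First octet: 167
Binary: 10100111
10xxxxxx -> Class B (128-191)
Class B, default mask 255.255.0.0 (/16)


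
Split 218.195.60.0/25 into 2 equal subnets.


New prefix = 25 + 1 = 26
Each subnet has 64 addresses
  218.195.60.0/26
  218.195.60.64/26
Subnets: 218.195.60.0/26, 218.195.60.64/26


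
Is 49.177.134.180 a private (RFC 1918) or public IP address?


RFC 1918 private ranges:
  10.0.0.0/8 (10.0.0.0 - 10.255.255.255)
  172.16.0.0/12 (172.16.0.0 - 172.31.255.255)
  192.168.0.0/16 (192.168.0.0 - 192.168.255.255)
Public (not in any RFC 1918 range)


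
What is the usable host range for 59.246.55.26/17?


Network: 59.246.0.0
Broadcast: 59.246.127.255
First usable = network + 1
Last usable = broadcast - 1
Range: 59.246.0.1 to 59.246.127.254


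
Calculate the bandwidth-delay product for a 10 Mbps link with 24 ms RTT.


BDP = bandwidth * RTT
= 10 Mbps * 24 ms
= 10 * 1e6 * 24 / 1000 bits
= 240000 bits
= 30000 bytes
= 29.2969 KB
BDP = 240000 bits (30000 bytes)


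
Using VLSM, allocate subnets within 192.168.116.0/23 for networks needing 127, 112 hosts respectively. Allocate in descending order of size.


127 hosts -> /24 (254 usable): 192.168.116.0/24
112 hosts -> /25 (126 usable): 192.168.117.0/25
Allocation: 192.168.116.0/24 (127 hosts, 254 usable); 192.168.117.0/25 (112 hosts, 126 usable)


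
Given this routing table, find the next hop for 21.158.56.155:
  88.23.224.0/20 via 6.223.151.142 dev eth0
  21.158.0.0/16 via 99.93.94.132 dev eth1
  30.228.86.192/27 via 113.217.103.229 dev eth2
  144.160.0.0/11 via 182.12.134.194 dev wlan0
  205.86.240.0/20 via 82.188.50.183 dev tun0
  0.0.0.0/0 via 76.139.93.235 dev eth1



Longest prefix match for 21.158.56.155:
  /20 88.23.224.0: no
  /16 21.158.0.0: MATCH
  /27 30.228.86.192: no
  /11 144.160.0.0: no
  /20 205.86.240.0: no
  /0 0.0.0.0: MATCH
Selected: next-hop 99.93.94.132 via eth1 (matched /16)


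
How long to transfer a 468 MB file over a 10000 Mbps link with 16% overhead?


Effective throughput = 10000 * (1 - 16/100) = 8400 Mbps
File size in Mb = 468 * 8 = 3744 Mb
Time = 3744 / 8400
Time = 0.4457 seconds


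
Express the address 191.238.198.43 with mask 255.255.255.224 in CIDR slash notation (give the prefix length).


Binary: 11111111.11111111.11111111.11100000
Count leading 1s
Prefix: /27


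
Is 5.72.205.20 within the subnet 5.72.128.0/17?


Subnet network: 5.72.128.0
Test IP AND mask: 5.72.128.0
Yes, 5.72.205.20 is in 5.72.128.0/17


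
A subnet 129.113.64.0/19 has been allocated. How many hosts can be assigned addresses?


Host bits = 32 - 19 = 13
Total addresses = 2^13 = 8192
Usable = total - 2 (network and broadcast)
Usable hosts: 8190


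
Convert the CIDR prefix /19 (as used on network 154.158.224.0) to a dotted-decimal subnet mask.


/19 means 19 network bits, 13 host bits
Binary: 11111111111111111110000000000000
Mask: 255.255.224.0


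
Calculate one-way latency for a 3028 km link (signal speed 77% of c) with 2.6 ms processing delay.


Speed = 0.77 * 3e5 km/s = 231000 km/s
Propagation delay = 3028 / 231000 = 0.0131 s = 13.1082 ms
Processing delay = 2.6 ms
Total one-way latency = 15.7082 ms


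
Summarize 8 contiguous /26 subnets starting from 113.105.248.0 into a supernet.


Original prefix: /26
Number of subnets: 8 = 2^3
New prefix = 26 - 3 = 23
Supernet: 113.105.248.0/23


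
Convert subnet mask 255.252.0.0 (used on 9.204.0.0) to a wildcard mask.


Subnet mask: 255.252.0.0
Wildcard = 255.255.255.255 - subnet mask
255 - 255 = 0
255 - 252 = 3
255 - 0 = 255
255 - 0 = 255
Wildcard: 0.3.255.255


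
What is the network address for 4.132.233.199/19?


IP:   00000100.10000100.11101001.11000111
Mask: 11111111.11111111.11100000.00000000
AND operation:
Net:  00000100.10000100.11100000.00000000
Network: 4.132.224.0/19


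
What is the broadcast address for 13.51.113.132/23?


Network: 13.51.112.0/23
Host bits = 9
Set all host bits to 1:
Broadcast: 13.51.113.255


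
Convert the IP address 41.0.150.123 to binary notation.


41 = 00101001
0 = 00000000
150 = 10010110
123 = 01111011
Binary: 00101001.00000000.10010110.01111011


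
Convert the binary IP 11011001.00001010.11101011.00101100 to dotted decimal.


11011001 = 217
00001010 = 10
11101011 = 235
00101100 = 44
IP: 217.10.235.44


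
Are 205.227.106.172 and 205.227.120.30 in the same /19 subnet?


Mask: 255.255.224.0
205.227.106.172 AND mask = 205.227.96.0
205.227.120.30 AND mask = 205.227.96.0
Yes, same subnet (205.227.96.0)


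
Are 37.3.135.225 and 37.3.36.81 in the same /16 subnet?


Mask: 255.255.0.0
37.3.135.225 AND mask = 37.3.0.0
37.3.36.81 AND mask = 37.3.0.0
Yes, same subnet (37.3.0.0)


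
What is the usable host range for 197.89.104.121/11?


Network: 197.64.0.0
Broadcast: 197.95.255.255
First usable = network + 1
Last usable = broadcast - 1
Range: 197.64.0.1 to 197.95.255.254


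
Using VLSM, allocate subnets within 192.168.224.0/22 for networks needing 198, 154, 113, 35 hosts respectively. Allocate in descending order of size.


198 hosts -> /24 (254 usable): 192.168.224.0/24
154 hosts -> /24 (254 usable): 192.168.225.0/24
113 hosts -> /25 (126 usable): 192.168.226.0/25
35 hosts -> /26 (62 usable): 192.168.226.128/26
Allocation: 192.168.224.0/24 (198 hosts, 254 usable); 192.168.225.0/24 (154 hosts, 254 usable); 192.168.226.0/25 (113 hosts, 126 usable); 192.168.226.128/26 (35 hosts, 62 usable)


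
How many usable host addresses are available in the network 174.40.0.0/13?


Host bits = 32 - 13 = 19
Total addresses = 2^19 = 524288
Usable = total - 2 (network and broadcast)
Usable hosts: 524286


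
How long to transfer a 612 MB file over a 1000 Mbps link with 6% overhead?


Effective throughput = 1000 * (1 - 6/100) = 940 Mbps
File size in Mb = 612 * 8 = 4896 Mb
Time = 4896 / 940
Time = 5.2085 seconds


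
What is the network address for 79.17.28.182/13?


IP:   01001111.00010001.00011100.10110110
Mask: 11111111.11111000.00000000.00000000
AND operation:
Net:  01001111.00010000.00000000.00000000
Network: 79.16.0.0/13


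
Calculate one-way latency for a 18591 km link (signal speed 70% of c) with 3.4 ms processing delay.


Speed = 0.7 * 3e5 km/s = 210000 km/s
Propagation delay = 18591 / 210000 = 0.0885 s = 88.5286 ms
Processing delay = 3.4 ms
Total one-way latency = 91.9286 ms


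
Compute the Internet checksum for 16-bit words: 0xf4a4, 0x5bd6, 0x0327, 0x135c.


Sum all words (with carry folding):
+ 0xf4a4 = 0xf4a4
+ 0x5bd6 = 0x507b
+ 0x0327 = 0x53a2
+ 0x135c = 0x66fe
One's complement: ~0x66fe
Checksum = 0x9901


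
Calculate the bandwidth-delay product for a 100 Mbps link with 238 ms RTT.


BDP = bandwidth * RTT
= 100 Mbps * 238 ms
= 100 * 1e6 * 238 / 1000 bits
= 23800000 bits
= 2975000 bytes
= 2905.2734 KB
BDP = 23800000 bits (2975000 bytes)


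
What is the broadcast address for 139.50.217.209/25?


Network: 139.50.217.128/25
Host bits = 7
Set all host bits to 1:
Broadcast: 139.50.217.255


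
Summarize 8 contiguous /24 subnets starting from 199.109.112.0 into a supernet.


Original prefix: /24
Number of subnets: 8 = 2^3
New prefix = 24 - 3 = 21
Supernet: 199.109.112.0/21


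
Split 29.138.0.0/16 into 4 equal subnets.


New prefix = 16 + 2 = 18
Each subnet has 16384 addresses
  29.138.0.0/18
  29.138.64.0/18
  29.138.128.0/18
  29.138.192.0/18
Subnets: 29.138.0.0/18, 29.138.64.0/18, 29.138.128.0/18, 29.138.192.0/18


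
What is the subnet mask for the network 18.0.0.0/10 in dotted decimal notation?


/10 means 10 network bits, 22 host bits
Binary: 11111111110000000000000000000000
Mask: 255.192.0.0


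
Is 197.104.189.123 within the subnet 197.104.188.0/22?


Subnet network: 197.104.188.0
Test IP AND mask: 197.104.188.0
Yes, 197.104.189.123 is in 197.104.188.0/22


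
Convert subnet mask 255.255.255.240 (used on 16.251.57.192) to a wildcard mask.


Subnet mask: 255.255.255.240
Wildcard = 255.255.255.255 - subnet mask
255 - 255 = 0
255 - 255 = 0
255 - 255 = 0
255 - 240 = 15
Wildcard: 0.0.0.15


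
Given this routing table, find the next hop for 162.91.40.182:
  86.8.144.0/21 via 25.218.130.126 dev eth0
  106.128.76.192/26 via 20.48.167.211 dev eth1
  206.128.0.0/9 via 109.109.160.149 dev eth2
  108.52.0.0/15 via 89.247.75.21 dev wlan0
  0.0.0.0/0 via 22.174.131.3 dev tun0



Longest prefix match for 162.91.40.182:
  /21 86.8.144.0: no
  /26 106.128.76.192: no
  /9 206.128.0.0: no
  /15 108.52.0.0: no
  /0 0.0.0.0: MATCH
Selected: next-hop 22.174.131.3 via tun0 (matched /0)


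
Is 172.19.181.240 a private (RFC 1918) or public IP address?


RFC 1918 private ranges:
  10.0.0.0/8 (10.0.0.0 - 10.255.255.255)
  172.16.0.0/12 (172.16.0.0 - 172.31.255.255)
  192.168.0.0/16 (192.168.0.0 - 192.168.255.255)
Private (in 172.16.0.0/12)


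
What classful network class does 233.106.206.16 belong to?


First octet: 233
Binary: 11101001
1110xxxx -> Class D (224-239)
Class D (multicast), default mask N/A


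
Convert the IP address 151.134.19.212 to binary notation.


151 = 10010111
134 = 10000110
19 = 00010011
212 = 11010100
Binary: 10010111.10000110.00010011.11010100


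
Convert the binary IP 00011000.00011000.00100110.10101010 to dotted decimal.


00011000 = 24
00011000 = 24
00100110 = 38
10101010 = 170
IP: 24.24.38.170


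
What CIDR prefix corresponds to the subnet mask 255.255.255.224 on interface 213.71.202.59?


Binary: 11111111.11111111.11111111.11100000
Count leading 1s
Prefix: /27


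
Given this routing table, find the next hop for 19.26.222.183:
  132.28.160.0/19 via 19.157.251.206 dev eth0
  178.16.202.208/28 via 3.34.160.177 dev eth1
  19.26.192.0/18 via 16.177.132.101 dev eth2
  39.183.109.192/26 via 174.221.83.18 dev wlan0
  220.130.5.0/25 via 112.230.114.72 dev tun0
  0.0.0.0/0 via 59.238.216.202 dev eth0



Longest prefix match for 19.26.222.183:
  /19 132.28.160.0: no
  /28 178.16.202.208: no
  /18 19.26.192.0: MATCH
  /26 39.183.109.192: no
  /25 220.130.5.0: no
  /0 0.0.0.0: MATCH
Selected: next-hop 16.177.132.101 via eth2 (matched /18)


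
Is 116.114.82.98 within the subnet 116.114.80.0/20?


Subnet network: 116.114.80.0
Test IP AND mask: 116.114.80.0
Yes, 116.114.82.98 is in 116.114.80.0/20


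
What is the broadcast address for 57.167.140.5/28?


Network: 57.167.140.0/28
Host bits = 4
Set all host bits to 1:
Broadcast: 57.167.140.15


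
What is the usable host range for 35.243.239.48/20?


Network: 35.243.224.0
Broadcast: 35.243.239.255
First usable = network + 1
Last usable = broadcast - 1
Range: 35.243.224.1 to 35.243.239.254


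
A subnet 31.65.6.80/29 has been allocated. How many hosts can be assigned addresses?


Host bits = 32 - 29 = 3
Total addresses = 2^3 = 8
Usable = total - 2 (network and broadcast)
Usable hosts: 6


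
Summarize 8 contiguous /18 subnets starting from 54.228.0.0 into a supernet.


Original prefix: /18
Number of subnets: 8 = 2^3
New prefix = 18 - 3 = 15
Supernet: 54.228.0.0/15


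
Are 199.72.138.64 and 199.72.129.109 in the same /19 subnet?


Mask: 255.255.224.0
199.72.138.64 AND mask = 199.72.128.0
199.72.129.109 AND mask = 199.72.128.0
Yes, same subnet (199.72.128.0)


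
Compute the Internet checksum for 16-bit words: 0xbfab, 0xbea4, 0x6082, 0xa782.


Sum all words (with carry folding):
+ 0xbfab = 0xbfab
+ 0xbea4 = 0x7e50
+ 0x6082 = 0xded2
+ 0xa782 = 0x8655
One's complement: ~0x8655
Checksum = 0x79aa


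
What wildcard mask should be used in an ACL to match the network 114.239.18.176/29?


Subnet mask: 255.255.255.248
Wildcard = 255.255.255.255 - subnet mask
255 - 255 = 0
255 - 255 = 0
255 - 255 = 0
255 - 248 = 7
Wildcard: 0.0.0.7


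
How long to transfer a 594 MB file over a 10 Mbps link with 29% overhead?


Effective throughput = 10 * (1 - 29/100) = 7.1 Mbps
File size in Mb = 594 * 8 = 4752 Mb
Time = 4752 / 7.1
Time = 669.2958 seconds


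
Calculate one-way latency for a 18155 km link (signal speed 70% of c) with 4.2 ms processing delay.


Speed = 0.7 * 3e5 km/s = 210000 km/s
Propagation delay = 18155 / 210000 = 0.0865 s = 86.4524 ms
Processing delay = 4.2 ms
Total one-way latency = 90.6524 ms


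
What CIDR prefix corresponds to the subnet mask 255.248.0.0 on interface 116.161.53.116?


Binary: 11111111.11111000.00000000.00000000
Count leading 1s
Prefix: /13


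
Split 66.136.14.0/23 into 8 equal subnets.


New prefix = 23 + 3 = 26
Each subnet has 64 addresses
  66.136.14.0/26
  66.136.14.64/26
  66.136.14.128/26
  66.136.14.192/26
  66.136.15.0/26
  66.136.15.64/26
  66.136.15.128/26
  66.136.15.192/26
Subnets: 66.136.14.0/26, 66.136.14.64/26, 66.136.14.128/26, 66.136.14.192/26, 66.136.15.0/26, 66.136.15.64/26, 66.136.15.128/26, 66.136.15.192/26


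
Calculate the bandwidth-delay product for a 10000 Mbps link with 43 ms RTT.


BDP = bandwidth * RTT
= 10000 Mbps * 43 ms
= 10000 * 1e6 * 43 / 1000 bits
= 430000000 bits
= 53750000 bytes
= 52490.2344 KB
BDP = 430000000 bits (53750000 bytes)


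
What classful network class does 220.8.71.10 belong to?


First octet: 220
Binary: 11011100
110xxxxx -> Class C (192-223)
Class C, default mask 255.255.255.0 (/24)


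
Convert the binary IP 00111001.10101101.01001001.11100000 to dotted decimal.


00111001 = 57
10101101 = 173
01001001 = 73
11100000 = 224
IP: 57.173.73.224


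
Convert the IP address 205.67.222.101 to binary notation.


205 = 11001101
67 = 01000011
222 = 11011110
101 = 01100101
Binary: 11001101.01000011.11011110.01100101


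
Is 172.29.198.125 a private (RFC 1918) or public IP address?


RFC 1918 private ranges:
  10.0.0.0/8 (10.0.0.0 - 10.255.255.255)
  172.16.0.0/12 (172.16.0.0 - 172.31.255.255)
  192.168.0.0/16 (192.168.0.0 - 192.168.255.255)
Private (in 172.16.0.0/12)


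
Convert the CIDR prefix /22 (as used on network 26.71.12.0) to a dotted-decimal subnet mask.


/22 means 22 network bits, 10 host bits
Binary: 11111111111111111111110000000000
Mask: 255.255.252.0


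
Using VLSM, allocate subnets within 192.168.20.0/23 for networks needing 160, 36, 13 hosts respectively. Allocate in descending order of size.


160 hosts -> /24 (254 usable): 192.168.20.0/24
36 hosts -> /26 (62 usable): 192.168.21.0/26
13 hosts -> /28 (14 usable): 192.168.21.64/28
Allocation: 192.168.20.0/24 (160 hosts, 254 usable); 192.168.21.0/26 (36 hosts, 62 usable); 192.168.21.64/28 (13 hosts, 14 usable)


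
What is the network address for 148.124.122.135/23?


IP:   10010100.01111100.01111010.10000111
Mask: 11111111.11111111.11111110.00000000
AND operation:
Net:  10010100.01111100.01111010.00000000
Network: 148.124.122.0/23


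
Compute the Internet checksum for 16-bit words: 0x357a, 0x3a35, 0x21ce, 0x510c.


Sum all words (with carry folding):
+ 0x357a = 0x357a
+ 0x3a35 = 0x6faf
+ 0x21ce = 0x917d
+ 0x510c = 0xe289
One's complement: ~0xe289
Checksum = 0x1d76


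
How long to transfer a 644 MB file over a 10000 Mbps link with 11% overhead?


Effective throughput = 10000 * (1 - 11/100) = 8900 Mbps
File size in Mb = 644 * 8 = 5152 Mb
Time = 5152 / 8900
Time = 0.5789 seconds


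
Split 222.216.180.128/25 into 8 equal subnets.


New prefix = 25 + 3 = 28
Each subnet has 16 addresses
  222.216.180.128/28
  222.216.180.144/28
  222.216.180.160/28
  222.216.180.176/28
  222.216.180.192/28
  222.216.180.208/28
  222.216.180.224/28
  222.216.180.240/28
Subnets: 222.216.180.128/28, 222.216.180.144/28, 222.216.180.160/28, 222.216.180.176/28, 222.216.180.192/28, 222.216.180.208/28, 222.216.180.224/28, 222.216.180.240/28


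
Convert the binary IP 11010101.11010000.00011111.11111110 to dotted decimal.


11010101 = 213
11010000 = 208
00011111 = 31
11111110 = 254
IP: 213.208.31.254


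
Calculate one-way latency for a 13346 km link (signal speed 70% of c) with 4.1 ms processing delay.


Speed = 0.7 * 3e5 km/s = 210000 km/s
Propagation delay = 13346 / 210000 = 0.0636 s = 63.5524 ms
Processing delay = 4.1 ms
Total one-way latency = 67.6524 ms


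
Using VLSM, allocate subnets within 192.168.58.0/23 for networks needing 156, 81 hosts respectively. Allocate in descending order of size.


156 hosts -> /24 (254 usable): 192.168.58.0/24
81 hosts -> /25 (126 usable): 192.168.59.0/25
Allocation: 192.168.58.0/24 (156 hosts, 254 usable); 192.168.59.0/25 (81 hosts, 126 usable)


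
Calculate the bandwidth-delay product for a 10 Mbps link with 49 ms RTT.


BDP = bandwidth * RTT
= 10 Mbps * 49 ms
= 10 * 1e6 * 49 / 1000 bits
= 490000 bits
= 61250 bytes
= 59.8145 KB
BDP = 490000 bits (61250 bytes)


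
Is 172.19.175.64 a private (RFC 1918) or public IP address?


RFC 1918 private ranges:
  10.0.0.0/8 (10.0.0.0 - 10.255.255.255)
  172.16.0.0/12 (172.16.0.0 - 172.31.255.255)
  192.168.0.0/16 (192.168.0.0 - 192.168.255.255)
Private (in 172.16.0.0/12)


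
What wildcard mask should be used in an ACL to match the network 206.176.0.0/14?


Subnet mask: 255.252.0.0
Wildcard = 255.255.255.255 - subnet mask
255 - 255 = 0
255 - 252 = 3
255 - 0 = 255
255 - 0 = 255
Wildcard: 0.3.255.255


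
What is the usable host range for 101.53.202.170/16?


Network: 101.53.0.0
Broadcast: 101.53.255.255
First usable = network + 1
Last usable = broadcast - 1
Range: 101.53.0.1 to 101.53.255.254


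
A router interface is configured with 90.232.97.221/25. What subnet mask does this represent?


/25 means 25 network bits, 7 host bits
Binary: 11111111111111111111111110000000
Mask: 255.255.255.128


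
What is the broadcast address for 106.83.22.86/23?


Network: 106.83.22.0/23
Host bits = 9
Set all host bits to 1:
Broadcast: 106.83.23.255


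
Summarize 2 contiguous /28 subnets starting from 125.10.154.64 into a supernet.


Original prefix: /28
Number of subnets: 2 = 2^1
New prefix = 28 - 1 = 27
Supernet: 125.10.154.64/27


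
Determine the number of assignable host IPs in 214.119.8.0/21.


Host bits = 32 - 21 = 11
Total addresses = 2^11 = 2048
Usable = total - 2 (network and broadcast)
Usable hosts: 2046


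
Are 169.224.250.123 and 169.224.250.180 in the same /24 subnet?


Mask: 255.255.255.0
169.224.250.123 AND mask = 169.224.250.0
169.224.250.180 AND mask = 169.224.250.0
Yes, same subnet (169.224.250.0)


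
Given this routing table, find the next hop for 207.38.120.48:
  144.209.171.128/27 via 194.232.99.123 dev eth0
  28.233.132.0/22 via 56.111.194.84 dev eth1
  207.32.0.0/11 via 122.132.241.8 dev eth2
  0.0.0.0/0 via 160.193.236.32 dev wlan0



Longest prefix match for 207.38.120.48:
  /27 144.209.171.128: no
  /22 28.233.132.0: no
  /11 207.32.0.0: MATCH
  /0 0.0.0.0: MATCH
Selected: next-hop 122.132.241.8 via eth2 (matched /11)


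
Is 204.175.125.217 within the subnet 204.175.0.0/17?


Subnet network: 204.175.0.0
Test IP AND mask: 204.175.0.0
Yes, 204.175.125.217 is in 204.175.0.0/17


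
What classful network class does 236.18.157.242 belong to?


First octet: 236
Binary: 11101100
1110xxxx -> Class D (224-239)
Class D (multicast), default mask N/A


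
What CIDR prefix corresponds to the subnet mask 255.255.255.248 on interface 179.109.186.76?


Binary: 11111111.11111111.11111111.11111000
Count leading 1s
Prefix: /29


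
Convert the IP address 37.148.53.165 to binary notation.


37 = 00100101
148 = 10010100
53 = 00110101
165 = 10100101
Binary: 00100101.10010100.00110101.10100101


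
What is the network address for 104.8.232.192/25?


IP:   01101000.00001000.11101000.11000000
Mask: 11111111.11111111.11111111.10000000
AND operation:
Net:  01101000.00001000.11101000.10000000
Network: 104.8.232.128/25


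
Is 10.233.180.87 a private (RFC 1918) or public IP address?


RFC 1918 private ranges:
  10.0.0.0/8 (10.0.0.0 - 10.255.255.255)
  172.16.0.0/12 (172.16.0.0 - 172.31.255.255)
  192.168.0.0/16 (192.168.0.0 - 192.168.255.255)
Private (in 10.0.0.0/8)


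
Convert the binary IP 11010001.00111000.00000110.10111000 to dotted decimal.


11010001 = 209
00111000 = 56
00000110 = 6
10111000 = 184
IP: 209.56.6.184


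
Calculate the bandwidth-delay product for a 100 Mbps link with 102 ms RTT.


BDP = bandwidth * RTT
= 100 Mbps * 102 ms
= 100 * 1e6 * 102 / 1000 bits
= 10200000 bits
= 1275000 bytes
= 1245.1172 KB
BDP = 10200000 bits (1275000 bytes)


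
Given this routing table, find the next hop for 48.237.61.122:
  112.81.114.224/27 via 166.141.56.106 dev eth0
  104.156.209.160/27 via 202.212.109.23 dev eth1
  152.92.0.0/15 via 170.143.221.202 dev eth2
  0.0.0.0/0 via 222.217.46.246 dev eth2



Longest prefix match for 48.237.61.122:
  /27 112.81.114.224: no
  /27 104.156.209.160: no
  /15 152.92.0.0: no
  /0 0.0.0.0: MATCH
Selected: next-hop 222.217.46.246 via eth2 (matched /0)


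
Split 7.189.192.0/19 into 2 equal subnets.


New prefix = 19 + 1 = 20
Each subnet has 4096 addresses
  7.189.192.0/20
  7.189.208.0/20
Subnets: 7.189.192.0/20, 7.189.208.0/20


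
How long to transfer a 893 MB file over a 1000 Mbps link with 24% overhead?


Effective throughput = 1000 * (1 - 24/100) = 760 Mbps
File size in Mb = 893 * 8 = 7144 Mb
Time = 7144 / 760
Time = 9.4 seconds


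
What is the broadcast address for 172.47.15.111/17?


Network: 172.47.0.0/17
Host bits = 15
Set all host bits to 1:
Broadcast: 172.47.127.255


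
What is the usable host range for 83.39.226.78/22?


Network: 83.39.224.0
Broadcast: 83.39.227.255
First usable = network + 1
Last usable = broadcast - 1
Range: 83.39.224.1 to 83.39.227.254
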